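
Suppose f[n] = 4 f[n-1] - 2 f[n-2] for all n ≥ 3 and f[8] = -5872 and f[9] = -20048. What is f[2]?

-6

Rearranging, f[n-2] = (f[n] - 4 f[n-1]) / -2.
f[7] = (-20048 - 4·(-5872)) / -2 = 3440/-2 = -1720
f[6] = (-5872 - 4·(-1720)) / -2 = 1008/-2 = -504
f[5] = (-1720 - 4·(-504)) / -2 = 296/-2 = -148
f[4] = (-504 - 4·(-148)) / -2 = 88/-2 = -44
f[3] = (-148 - 4·(-44)) / -2 = 28/-2 = -14
f[2] = (-44 - 4·(-14)) / -2 = 12/-2 = -6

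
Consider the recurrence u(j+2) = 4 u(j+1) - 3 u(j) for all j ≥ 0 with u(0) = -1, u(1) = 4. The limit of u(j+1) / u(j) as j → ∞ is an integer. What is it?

3

The characteristic equation is r^2 - 4r + 3 = 0, which factors as (r - 3)(r - 1) = 0.
So the roots are 3 and 1. Since |3| > |1| and the coefficient of 3^j is non-zero, the ratio tends to 3.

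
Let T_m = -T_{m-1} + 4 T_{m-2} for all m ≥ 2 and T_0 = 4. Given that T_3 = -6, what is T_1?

2

Let T_1 = y.
T_2 = 16 - y
T_3 = -16 + 5y
So -16 + 5y = -6, giving y = 2.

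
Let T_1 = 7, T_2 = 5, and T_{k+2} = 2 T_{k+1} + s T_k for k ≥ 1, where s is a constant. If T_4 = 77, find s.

3

T_3 = 10 + 7s
T_4 = 20 + 19s
So 20 + 19s = 77, giving s = 3.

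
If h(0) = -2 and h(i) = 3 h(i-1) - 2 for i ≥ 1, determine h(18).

The fixed point is -2/(1 - 3) = 1, so h(i) - 1 = 3(h(i-1) - 1).
Hence h(i) = -3·3^i + 1.
h(18) = -3·3^{18} + 1 = -3·387420489 + 1 = -1162261466.

-1162261466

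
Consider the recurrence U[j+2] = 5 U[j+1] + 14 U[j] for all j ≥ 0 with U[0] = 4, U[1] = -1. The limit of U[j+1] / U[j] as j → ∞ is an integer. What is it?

7

The characteristic equation is r^2 - 5r - 14 = 0, which factors as (r - 7)(r + 2) = 0.
So the roots are 7 and -2. Since |7| > |-2| and the coefficient of 7^j is non-zero, the ratio tends to 7.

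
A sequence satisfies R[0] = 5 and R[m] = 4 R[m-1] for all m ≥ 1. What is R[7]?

R[1] = 4(5) = 20
R[2] = 4(20) = 80
R[3] = 4(80) = 320
R[4] = 4(320) = 1280
R[5] = 4(1280) = 5120
R[6] = 4(5120) = 20480
R[7] = 4(20480) = 81920

81920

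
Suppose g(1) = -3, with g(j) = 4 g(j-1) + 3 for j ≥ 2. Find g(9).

g(2) = 4(-3) + 3 = -9
g(3) = 4(-9) + 3 = -33
g(4) = 4(-33) + 3 = -129
g(5) = 4(-129) + 3 = -513
g(6) = 4(-513) + 3 = -2049
g(7) = 4(-2049) + 3 = -8193
g(8) = 4(-8193) + 3 = -32769
g(9) = 4(-32769) + 3 = -131073

-131073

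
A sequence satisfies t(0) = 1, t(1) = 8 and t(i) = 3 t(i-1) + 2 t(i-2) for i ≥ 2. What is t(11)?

t(2) = 3·8 + 2·1 = 26
t(3) = 3·26 + 2·8 = 94
t(4) = 3·94 + 2·26 = 334
t(5) = 3·334 + 2·94 = 1190
t(6) = 3·1190 + 2·334 = 4238
t(7) = 3·4238 + 2·1190 = 15094
t(8) = 3·15094 + 2·4238 = 53758
t(9) = 3·53758 + 2·15094 = 191462
t(10) = 3·191462 + 2·53758 = 681902
t(11) = 3·681902 + 2·191462 = 2428630

2428630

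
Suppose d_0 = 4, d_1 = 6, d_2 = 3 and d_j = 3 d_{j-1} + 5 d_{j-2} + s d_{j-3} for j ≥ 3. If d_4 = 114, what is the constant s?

d_3 = 39 + 4s
d_4 = 132 + 18s
So 132 + 18s = 114, giving s = -1.

-1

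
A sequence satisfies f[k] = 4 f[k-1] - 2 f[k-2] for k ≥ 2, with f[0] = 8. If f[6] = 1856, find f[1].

8

Let f[1] = v.
f[2] = -16 + 4v
f[3] = -64 + 14v
f[4] = -224 + 48v
f[5] = -768 + 164v
f[6] = -2624 + 560v
So -2624 + 560v = 1856, giving v = 8.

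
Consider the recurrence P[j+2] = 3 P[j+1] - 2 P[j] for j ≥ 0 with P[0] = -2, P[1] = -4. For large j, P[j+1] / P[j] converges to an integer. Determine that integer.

2

The characteristic equation is r^2 - 3r + 2 = 0, which factors as (r - 2)(r - 1) = 0.
So the roots are 2 and 1. Since |2| > |1| and the coefficient of 2^j is non-zero, the ratio tends to 2.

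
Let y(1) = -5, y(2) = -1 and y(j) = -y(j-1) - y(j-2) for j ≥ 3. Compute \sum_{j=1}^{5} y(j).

y(3) = -(-1) - (-5) = 6
y(4) = -6 - (-1) = -5
y(5) = -(-5) - 6 = -1
Sum = (-5) + (-1) + 6 + (-5) + (-1) = -6

-6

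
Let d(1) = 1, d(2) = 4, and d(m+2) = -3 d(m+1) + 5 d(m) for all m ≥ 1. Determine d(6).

d(3) = -3(4) + 5(1) = -7
d(4) = -3(-7) + 5(4) = 41
d(5) = -3(41) + 5(-7) = -158
d(6) = -3(-158) + 5(41) = 679

679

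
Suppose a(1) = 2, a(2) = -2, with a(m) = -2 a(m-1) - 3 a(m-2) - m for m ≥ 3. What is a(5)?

a(3) = -2·(-2) - 3·2 - 3 = -5
a(4) = -2·(-5) - 3·(-2) - 4 = 12
a(5) = -2·12 - 3·(-5) - 5 = -14

-14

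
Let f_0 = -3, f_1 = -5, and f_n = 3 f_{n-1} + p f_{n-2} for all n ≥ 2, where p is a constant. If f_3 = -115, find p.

f_2 = -15 - 3p
f_3 = -45 - 14p
So -45 - 14p = -115, giving p = 5.

5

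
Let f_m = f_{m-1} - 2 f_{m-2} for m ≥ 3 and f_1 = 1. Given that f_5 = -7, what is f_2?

Let f_2 = y.
f_3 = -2 + y
f_4 = -2 - y
f_5 = 2 - 3y
So 2 - 3y = -7, giving y = 3.

3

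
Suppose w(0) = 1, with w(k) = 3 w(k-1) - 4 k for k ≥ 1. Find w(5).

-473

w(1) = 3(1) - 4 = -1
w(2) = 3(-1) - 8 = -11
w(3) = 3(-11) - 12 = -45
w(4) = 3(-45) - 16 = -151
w(5) = 3(-151) - 20 = -473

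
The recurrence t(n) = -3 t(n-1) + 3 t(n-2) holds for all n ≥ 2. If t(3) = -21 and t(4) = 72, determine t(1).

Rearranging, t(n-2) = (t(n) + 3 t(n-1)) / 3.
t(2) = (72 + 3(-21)) / 3 = 9/3 = 3
t(1) = (-21 + 3(3)) / 3 = -12/3 = -4

-4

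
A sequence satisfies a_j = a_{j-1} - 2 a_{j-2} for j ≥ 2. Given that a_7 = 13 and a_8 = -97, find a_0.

Rearranging, a_{j-2} = (a_j - a_{j-1}) / -2.
a_6 = (-97 - 13) / -2 = -110/-2 = 55
a_5 = (13 - 55) / -2 = -42/-2 = 21
a_4 = (55 - 21) / -2 = 34/-2 = -17
a_3 = (21 - (-17)) / -2 = 38/-2 = -19
a_2 = (-17 - (-19)) / -2 = 2/-2 = -1
a_1 = (-19 - (-1)) / -2 = -18/-2 = 9
a_0 = (-1 - 9) / -2 = -10/-2 = 5

5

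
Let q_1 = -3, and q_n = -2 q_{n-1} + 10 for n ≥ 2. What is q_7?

-402

q_2 = -2(-3) + 10 = 16
q_3 = -2(16) + 10 = -22
q_4 = -2(-22) + 10 = 54
q_5 = -2(54) + 10 = -98
q_6 = -2(-98) + 10 = 206
q_7 = -2(206) + 10 = -402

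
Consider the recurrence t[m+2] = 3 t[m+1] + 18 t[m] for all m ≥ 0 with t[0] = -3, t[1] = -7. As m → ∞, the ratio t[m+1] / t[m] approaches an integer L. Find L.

6

The characteristic equation is r^2 - 3r - 18 = 0, which factors as (r - 6)(r + 3) = 0.
So the roots are 6 and -3. Since |6| > |-3| and the coefficient of 6^m is non-zero, the ratio tends to 6.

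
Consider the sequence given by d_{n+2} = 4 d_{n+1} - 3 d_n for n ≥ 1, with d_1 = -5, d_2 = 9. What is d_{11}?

413331

d_3 = 4*9 - 3*(-5) = 51
d_4 = 4*51 - 3*9 = 177
d_5 = 4*177 - 3*51 = 555
d_6 = 4*555 - 3*177 = 1689
d_7 = 4*1689 - 3*555 = 5091
d_8 = 4*5091 - 3*1689 = 15297
d_9 = 4*15297 - 3*5091 = 45915
d_{10} = 4*45915 - 3*15297 = 137769
d_{11} = 4*137769 - 3*45915 = 413331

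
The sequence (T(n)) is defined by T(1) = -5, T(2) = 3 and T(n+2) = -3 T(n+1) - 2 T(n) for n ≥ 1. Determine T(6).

T(3) = -3(3) - 2(-5) = 1
T(4) = -3(1) - 2(3) = -9
T(5) = -3(-9) - 2(1) = 25
T(6) = -3(25) - 2(-9) = -57

-57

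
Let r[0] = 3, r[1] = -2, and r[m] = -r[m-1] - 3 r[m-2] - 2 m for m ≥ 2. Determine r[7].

154

r[2] = -(-2) - 3·3 - 4 = -11
r[3] = -(-11) - 3·(-2) - 6 = 11
r[4] = -11 - 3·(-11) - 8 = 14
r[5] = -14 - 3·11 - 10 = -57
r[6] = -(-57) - 3·14 - 12 = 3
r[7] = -3 - 3·(-57) - 14 = 154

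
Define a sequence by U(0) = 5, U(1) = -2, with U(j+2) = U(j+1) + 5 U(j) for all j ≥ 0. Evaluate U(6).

U(2) = (-2) + 5*5 = 23
U(3) = 23 + 5*(-2) = 13
U(4) = 13 + 5*23 = 128
U(5) = 128 + 5*13 = 193
U(6) = 193 + 5*128 = 833

833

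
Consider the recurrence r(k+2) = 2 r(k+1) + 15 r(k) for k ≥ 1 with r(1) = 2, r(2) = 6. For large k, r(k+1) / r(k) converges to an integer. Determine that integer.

The characteristic equation is r^2 - 2r - 15 = 0, which factors as (r - 5)(r + 3) = 0.
So the roots are 5 and -3. Since |5| > |-3| and the coefficient of 5^k is non-zero, the ratio tends to 5.

5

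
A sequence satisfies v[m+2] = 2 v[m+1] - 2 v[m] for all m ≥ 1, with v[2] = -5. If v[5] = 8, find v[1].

-2

Let v[1] = x.
v[3] = -10 - 2x
v[4] = -10 - 4x
v[5] = -4x
So -4x = 8, giving x = -2.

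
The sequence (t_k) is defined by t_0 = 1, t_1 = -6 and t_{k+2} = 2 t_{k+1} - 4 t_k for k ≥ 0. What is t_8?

-1024

t_2 = 2·(-6) - 4·1 = -16
t_3 = 2·(-16) - 4·(-6) = -8
t_4 = 2·(-8) - 4·(-16) = 48
t_5 = 2·48 - 4·(-8) = 128
t_6 = 2·128 - 4·48 = 64
t_7 = 2·64 - 4·128 = -384
t_8 = 2·(-384) - 4·64 = -1024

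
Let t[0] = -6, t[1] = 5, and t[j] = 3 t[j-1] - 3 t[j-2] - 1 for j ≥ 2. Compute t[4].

t[2] = 3*5 - 3*(-6) - 1 = 32
t[3] = 3*32 - 3*5 - 1 = 80
t[4] = 3*80 - 3*32 - 1 = 143

143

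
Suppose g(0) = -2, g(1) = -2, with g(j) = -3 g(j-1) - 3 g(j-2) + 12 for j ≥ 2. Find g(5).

g(2) = -3*(-2) - 3*(-2) + 12 = 24
g(3) = -3*24 - 3*(-2) + 12 = -54
g(4) = -3*(-54) - 3*24 + 12 = 102
g(5) = -3*102 - 3*(-54) + 12 = -132

-132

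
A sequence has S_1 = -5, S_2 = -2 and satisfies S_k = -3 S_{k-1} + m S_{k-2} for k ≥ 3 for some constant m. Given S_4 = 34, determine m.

4

S_3 = 6 - 5m
S_4 = -18 + 13m
So -18 + 13m = 34, giving m = 4.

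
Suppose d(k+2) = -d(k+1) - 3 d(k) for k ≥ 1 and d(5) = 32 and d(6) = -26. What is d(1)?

Rearranging, d(k-2) = (d(k) + d(k-1)) / -3.
d(4) = (-26 + 32) / -3 = 6/-3 = -2
d(3) = (32 + (-2)) / -3 = 30/-3 = -10
d(2) = (-2 + (-10)) / -3 = -12/-3 = 4
d(1) = (-10 + 4) / -3 = -6/-3 = 2

2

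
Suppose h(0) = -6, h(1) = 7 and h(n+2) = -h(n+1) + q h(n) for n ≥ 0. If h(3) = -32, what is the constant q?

h(2) = -7 - 6q
h(3) = 7 + 13q
So 7 + 13q = -32, giving q = -3.

-3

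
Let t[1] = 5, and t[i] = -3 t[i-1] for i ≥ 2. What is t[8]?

-10935

t[2] = -3·5 = -15
t[3] = -3·(-15) = 45
t[4] = -3·45 = -135
t[5] = -3·(-135) = 405
t[6] = -3·405 = -1215
t[7] = -3·(-1215) = 3645
t[8] = -3·3645 = -10935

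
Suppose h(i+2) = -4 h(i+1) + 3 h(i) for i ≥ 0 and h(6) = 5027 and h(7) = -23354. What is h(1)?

Rearranging, h(i-2) = (h(i) + 4 h(i-1)) / 3.
h(5) = (-23354 + 4·5027) / 3 = -3246/3 = -1082
h(4) = (5027 + 4·(-1082)) / 3 = 699/3 = 233
h(3) = (-1082 + 4·233) / 3 = -150/3 = -50
h(2) = (233 + 4·(-50)) / 3 = 33/3 = 11
h(1) = (-50 + 4·11) / 3 = -6/3 = -2

-2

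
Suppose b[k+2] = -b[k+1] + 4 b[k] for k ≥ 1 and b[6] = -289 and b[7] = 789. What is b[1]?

4

Rearranging, b[k-2] = (b[k] + b[k-1]) / 4.
b[5] = (789 + (-289)) / 4 = 500/4 = 125
b[4] = (-289 + 125) / 4 = -164/4 = -41
b[3] = (125 + (-41)) / 4 = 84/4 = 21
b[2] = (-41 + 21) / 4 = -20/4 = -5
b[1] = (21 + (-5)) / 4 = 16/4 = 4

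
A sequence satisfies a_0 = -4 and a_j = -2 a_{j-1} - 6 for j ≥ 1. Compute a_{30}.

The fixed point is -6/(1 + 2) = -2, so a_j + 2 = -2(a_{j-1} + 2).
Hence a_j = -2·(-2)^j - 2.
a_{30} = -2·(-2)^{30} - 2 = -2·1073741824 - 2 = -2147483650.

-2147483650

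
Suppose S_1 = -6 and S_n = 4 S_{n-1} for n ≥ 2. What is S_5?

-1536

S_2 = 4·(-6) = -24
S_3 = 4·(-24) = -96
S_4 = 4·(-96) = -384
S_5 = 4·(-384) = -1536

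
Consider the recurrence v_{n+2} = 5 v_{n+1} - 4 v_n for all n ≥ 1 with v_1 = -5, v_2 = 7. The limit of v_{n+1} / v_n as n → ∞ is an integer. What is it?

4

The characteristic equation is r^2 - 5r + 4 = 0, which factors as (r - 4)(r - 1) = 0.
So the roots are 4 and 1. Since |4| > |1| and the coefficient of 4^n is non-zero, the ratio tends to 4.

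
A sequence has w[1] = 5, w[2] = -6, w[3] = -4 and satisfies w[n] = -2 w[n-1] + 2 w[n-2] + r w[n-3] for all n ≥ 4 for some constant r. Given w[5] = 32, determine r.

-2

w[4] = -4 + 5r
w[5] = -16r
So -16r = 32, giving r = -2.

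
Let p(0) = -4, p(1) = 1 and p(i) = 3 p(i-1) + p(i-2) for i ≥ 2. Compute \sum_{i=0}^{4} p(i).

-13

p(2) = 3(1) + (-4) = -1
p(3) = 3(-1) + 1 = -2
p(4) = 3(-2) + (-1) = -7
Sum = (-4) + 1 + (-1) + (-2) + (-7) = -13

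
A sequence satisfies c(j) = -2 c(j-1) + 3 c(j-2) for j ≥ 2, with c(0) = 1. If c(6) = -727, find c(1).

Let c(1) = v.
c(2) = 3 - 2v
c(3) = -6 + 7v
c(4) = 21 - 20v
c(5) = -60 + 61v
c(6) = 183 - 182v
So 183 - 182v = -727, giving v = 5.

5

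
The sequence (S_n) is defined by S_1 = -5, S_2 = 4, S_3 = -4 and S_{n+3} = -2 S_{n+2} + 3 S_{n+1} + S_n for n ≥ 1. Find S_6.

117

S_4 = -2*(-4) + 3*4 + (-5) = 15
S_5 = -2*15 + 3*(-4) + 4 = -38
S_6 = -2*(-38) + 3*15 + (-4) = 117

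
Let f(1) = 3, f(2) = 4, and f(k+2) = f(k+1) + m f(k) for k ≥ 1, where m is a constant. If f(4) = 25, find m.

3

f(3) = 4 + 3m
f(4) = 4 + 7m
So 4 + 7m = 25, giving m = 3.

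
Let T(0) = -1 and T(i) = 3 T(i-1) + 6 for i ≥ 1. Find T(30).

The fixed point is 6/(1 - 3) = -3, so T(i) + 3 = 3(T(i-1) + 3).
Hence T(i) = 2·3^i - 3.
T(30) = 2·3^{30} - 3 = 2·205891132094649 - 3 = 411782264189295.

411782264189295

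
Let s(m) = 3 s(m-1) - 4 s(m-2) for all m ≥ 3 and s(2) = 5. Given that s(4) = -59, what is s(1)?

7

Let s(1) = v.
s(3) = 15 - 4v
s(4) = 25 - 12v
So 25 - 12v = -59, giving v = 7.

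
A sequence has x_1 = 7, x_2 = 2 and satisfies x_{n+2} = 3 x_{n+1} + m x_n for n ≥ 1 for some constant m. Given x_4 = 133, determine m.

x_3 = 6 + 7m
x_4 = 18 + 23m
So 18 + 23m = 133, giving m = 5.

5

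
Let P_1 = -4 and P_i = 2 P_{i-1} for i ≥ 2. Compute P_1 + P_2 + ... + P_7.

-508

P_2 = 2·(-4) = -8
P_3 = 2·(-8) = -16
P_4 = 2·(-16) = -32
P_5 = 2·(-32) = -64
P_6 = 2·(-64) = -128
P_7 = 2·(-128) = -256
Sum = (-4) + (-8) + (-16) + (-32) + (-64) + (-128) + (-256) = -508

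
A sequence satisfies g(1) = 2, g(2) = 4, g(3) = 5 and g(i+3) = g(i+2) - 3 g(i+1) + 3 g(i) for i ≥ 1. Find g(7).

23

g(4) = 5 - 3(4) + 3(2) = -1
g(5) = (-1) - 3(5) + 3(4) = -4
g(6) = (-4) - 3(-1) + 3(5) = 14
g(7) = 14 - 3(-4) + 3(-1) = 23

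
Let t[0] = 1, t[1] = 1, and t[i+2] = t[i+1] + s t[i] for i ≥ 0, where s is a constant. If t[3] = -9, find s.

t[2] = 1 + s
t[3] = 1 + 2s
So 1 + 2s = -9, giving s = -5.

-5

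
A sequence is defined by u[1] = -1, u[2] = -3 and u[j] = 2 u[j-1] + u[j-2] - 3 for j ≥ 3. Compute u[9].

-2257

u[3] = 2·(-3) + (-1) - 3 = -10
u[4] = 2·(-10) + (-3) - 3 = -26
u[5] = 2·(-26) + (-10) - 3 = -65
u[6] = 2·(-65) + (-26) - 3 = -159
u[7] = 2·(-159) + (-65) - 3 = -386
u[8] = 2·(-386) + (-159) - 3 = -934
u[9] = 2·(-934) + (-386) - 3 = -2257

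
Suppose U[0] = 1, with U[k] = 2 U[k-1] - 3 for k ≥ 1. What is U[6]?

-125

U[1] = 2(1) - 3 = -1
U[2] = 2(-1) - 3 = -5
U[3] = 2(-5) - 3 = -13
U[4] = 2(-13) - 3 = -29
U[5] = 2(-29) - 3 = -61
U[6] = 2(-61) - 3 = -125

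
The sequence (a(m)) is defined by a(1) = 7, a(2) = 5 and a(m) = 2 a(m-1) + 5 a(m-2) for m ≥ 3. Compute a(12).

a(3) = 2*5 + 5*7 = 45
a(4) = 2*45 + 5*5 = 115
a(5) = 2*115 + 5*45 = 455
a(6) = 2*455 + 5*115 = 1485
a(7) = 2*1485 + 5*455 = 5245
a(8) = 2*5245 + 5*1485 = 17915
a(9) = 2*17915 + 5*5245 = 62055
a(10) = 2*62055 + 5*17915 = 213685
a(11) = 2*213685 + 5*62055 = 737645
a(12) = 2*737645 + 5*213685 = 2543715

2543715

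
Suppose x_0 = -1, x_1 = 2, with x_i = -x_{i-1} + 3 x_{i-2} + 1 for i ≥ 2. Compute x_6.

x_2 = -2 + 3(-1) + 1 = -4
x_3 = -(-4) + 3(2) + 1 = 11
x_4 = -11 + 3(-4) + 1 = -22
x_5 = -(-22) + 3(11) + 1 = 56
x_6 = -56 + 3(-22) + 1 = -121

-121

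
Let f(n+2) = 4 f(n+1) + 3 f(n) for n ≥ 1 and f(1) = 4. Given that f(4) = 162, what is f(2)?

Let f(2) = w.
f(3) = 12 + 4w
f(4) = 48 + 19w
So 48 + 19w = 162, giving w = 6.

6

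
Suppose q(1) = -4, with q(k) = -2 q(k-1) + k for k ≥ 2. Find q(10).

q(2) = -2*(-4) + 2 = 10
q(3) = -2*10 + 3 = -17
q(4) = -2*(-17) + 4 = 38
q(5) = -2*38 + 5 = -71
q(6) = -2*(-71) + 6 = 148
q(7) = -2*148 + 7 = -289
q(8) = -2*(-289) + 8 = 586
q(9) = -2*586 + 9 = -1163
q(10) = -2*(-1163) + 10 = 2336

2336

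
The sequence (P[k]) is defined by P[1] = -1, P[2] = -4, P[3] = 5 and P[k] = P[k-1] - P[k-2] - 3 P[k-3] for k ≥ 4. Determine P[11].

637

P[4] = 5 - (-4) - 3*(-1) = 12
P[5] = 12 - 5 - 3*(-4) = 19
P[6] = 19 - 12 - 3*5 = -8
P[7] = (-8) - 19 - 3*12 = -63
P[8] = (-63) - (-8) - 3*19 = -112
P[9] = (-112) - (-63) - 3*(-8) = -25
P[10] = (-25) - (-112) - 3*(-63) = 276
P[11] = 276 - (-25) - 3*(-112) = 637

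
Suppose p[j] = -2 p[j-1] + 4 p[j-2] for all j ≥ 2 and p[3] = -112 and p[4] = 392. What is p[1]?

-7

Rearranging, p[j-2] = (p[j] + 2 p[j-1]) / 4.
p[2] = (392 + 2·(-112)) / 4 = 168/4 = 42
p[1] = (-112 + 2·42) / 4 = -28/4 = -7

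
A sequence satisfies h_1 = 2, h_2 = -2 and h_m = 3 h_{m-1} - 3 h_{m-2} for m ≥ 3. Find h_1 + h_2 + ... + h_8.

h_3 = 3·(-2) - 3·2 = -12
h_4 = 3·(-12) - 3·(-2) = -30
h_5 = 3·(-30) - 3·(-12) = -54
h_6 = 3·(-54) - 3·(-30) = -72
h_7 = 3·(-72) - 3·(-54) = -54
h_8 = 3·(-54) - 3·(-72) = 54
Sum = 2 + (-2) + (-12) + (-30) + (-54) + (-72) + (-54) + 54 = -168

-168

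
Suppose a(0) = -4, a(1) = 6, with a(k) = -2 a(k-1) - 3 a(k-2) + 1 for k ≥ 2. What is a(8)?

-164

a(2) = -2(6) - 3(-4) + 1 = 1
a(3) = -2(1) - 3(6) + 1 = -19
a(4) = -2(-19) - 3(1) + 1 = 36
a(5) = -2(36) - 3(-19) + 1 = -14
a(6) = -2(-14) - 3(36) + 1 = -79
a(7) = -2(-79) - 3(-14) + 1 = 201
a(8) = -2(201) - 3(-79) + 1 = -164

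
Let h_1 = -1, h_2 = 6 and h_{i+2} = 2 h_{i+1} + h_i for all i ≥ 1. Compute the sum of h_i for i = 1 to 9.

3887

h_3 = 2(6) + (-1) = 11
h_4 = 2(11) + 6 = 28
h_5 = 2(28) + 11 = 67
h_6 = 2(67) + 28 = 162
h_7 = 2(162) + 67 = 391
h_8 = 2(391) + 162 = 944
h_9 = 2(944) + 391 = 2279
Sum = (-1) + 6 + 11 + 28 + 67 + 162 + 391 + 944 + 2279 = 3887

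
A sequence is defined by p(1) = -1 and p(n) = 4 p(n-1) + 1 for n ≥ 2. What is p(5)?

p(2) = 4*(-1) + 1 = -3
p(3) = 4*(-3) + 1 = -11
p(4) = 4*(-11) + 1 = -43
p(5) = 4*(-43) + 1 = -171

-171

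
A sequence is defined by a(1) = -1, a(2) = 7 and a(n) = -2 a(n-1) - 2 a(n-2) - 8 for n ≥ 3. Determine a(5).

-4

a(3) = -2(7) - 2(-1) - 8 = -20
a(4) = -2(-20) - 2(7) - 8 = 18
a(5) = -2(18) - 2(-20) - 8 = -4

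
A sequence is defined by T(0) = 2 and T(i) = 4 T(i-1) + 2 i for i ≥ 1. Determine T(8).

T(1) = 4(2) + 2 = 10
T(2) = 4(10) + 4 = 44
T(3) = 4(44) + 6 = 182
T(4) = 4(182) + 8 = 736
T(5) = 4(736) + 10 = 2954
T(6) = 4(2954) + 12 = 11828
T(7) = 4(11828) + 14 = 47326
T(8) = 4(47326) + 16 = 189320

189320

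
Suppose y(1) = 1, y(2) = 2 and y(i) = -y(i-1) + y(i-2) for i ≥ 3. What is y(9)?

y(3) = -2 + 1 = -1
y(4) = -(-1) + 2 = 3
y(5) = -3 + (-1) = -4
y(6) = -(-4) + 3 = 7
y(7) = -7 + (-4) = -11
y(8) = -(-11) + 7 = 18
y(9) = -18 + (-11) = -29

-29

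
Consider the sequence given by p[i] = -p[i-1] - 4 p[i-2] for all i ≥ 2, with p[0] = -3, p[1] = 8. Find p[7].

p[2] = -8 - 4·(-3) = 4
p[3] = -4 - 4·8 = -36
p[4] = -(-36) - 4·4 = 20
p[5] = -20 - 4·(-36) = 124
p[6] = -124 - 4·20 = -204
p[7] = -(-204) - 4·124 = -292

-292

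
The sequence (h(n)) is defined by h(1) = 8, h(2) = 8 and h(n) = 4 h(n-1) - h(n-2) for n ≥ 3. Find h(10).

h(3) = 4*8 - 8 = 24
h(4) = 4*24 - 8 = 88
h(5) = 4*88 - 24 = 328
h(6) = 4*328 - 88 = 1224
h(7) = 4*1224 - 328 = 4568
h(8) = 4*4568 - 1224 = 17048
h(9) = 4*17048 - 4568 = 63624
h(10) = 4*63624 - 17048 = 237448

237448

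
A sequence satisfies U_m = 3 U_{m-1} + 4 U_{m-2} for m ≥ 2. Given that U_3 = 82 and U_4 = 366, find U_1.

-2

Rearranging, U_{m-2} = (U_m - 3 U_{m-1}) / 4.
U_2 = (366 - 3*82) / 4 = 120/4 = 30
U_1 = (82 - 3*30) / 4 = -8/4 = -2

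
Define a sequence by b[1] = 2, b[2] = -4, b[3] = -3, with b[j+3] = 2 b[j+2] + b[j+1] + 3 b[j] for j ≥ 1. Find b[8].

-434

b[4] = 2*(-3) + (-4) + 3*2 = -4
b[5] = 2*(-4) + (-3) + 3*(-4) = -23
b[6] = 2*(-23) + (-4) + 3*(-3) = -59
b[7] = 2*(-59) + (-23) + 3*(-4) = -153
b[8] = 2*(-153) + (-59) + 3*(-23) = -434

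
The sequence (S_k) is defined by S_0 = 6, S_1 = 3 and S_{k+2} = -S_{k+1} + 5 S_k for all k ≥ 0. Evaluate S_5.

S_2 = -3 + 5*6 = 27
S_3 = -27 + 5*3 = -12
S_4 = -(-12) + 5*27 = 147
S_5 = -147 + 5*(-12) = -207

-207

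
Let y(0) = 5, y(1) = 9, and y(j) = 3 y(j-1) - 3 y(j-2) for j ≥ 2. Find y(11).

1458

y(2) = 3*9 - 3*5 = 12
y(3) = 3*12 - 3*9 = 9
y(4) = 3*9 - 3*12 = -9
y(5) = 3*(-9) - 3*9 = -54
y(6) = 3*(-54) - 3*(-9) = -135
y(7) = 3*(-135) - 3*(-54) = -243
y(8) = 3*(-243) - 3*(-135) = -324
y(9) = 3*(-324) - 3*(-243) = -243
y(10) = 3*(-243) - 3*(-324) = 243
y(11) = 3*243 - 3*(-243) = 1458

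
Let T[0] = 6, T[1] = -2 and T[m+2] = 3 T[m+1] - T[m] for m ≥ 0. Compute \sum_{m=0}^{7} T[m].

T[2] = 3*(-2) - 6 = -12
T[3] = 3*(-12) - (-2) = -34
T[4] = 3*(-34) - (-12) = -90
T[5] = 3*(-90) - (-34) = -236
T[6] = 3*(-236) - (-90) = -618
T[7] = 3*(-618) - (-236) = -1618
Sum = 6 + (-2) + (-12) + (-34) + (-90) + (-236) + (-618) + (-1618) = -2604

-2604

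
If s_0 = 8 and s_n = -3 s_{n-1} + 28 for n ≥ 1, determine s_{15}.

The fixed point is 28/(1 + 3) = 7, so s_n - 7 = -3(s_{n-1} - 7).
Hence s_n = 1·(-3)^n + 7.
s_{15} = 1·(-3)^{15} + 7 = 1·-14348907 + 7 = -14348900.

-14348900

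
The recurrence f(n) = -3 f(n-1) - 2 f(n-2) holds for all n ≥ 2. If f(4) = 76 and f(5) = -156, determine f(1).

Rearranging, f(n-2) = (f(n) + 3 f(n-1)) / -2.
f(3) = (-156 + 3·76) / -2 = 72/-2 = -36
f(2) = (76 + 3·(-36)) / -2 = -32/-2 = 16
f(1) = (-36 + 3·16) / -2 = 12/-2 = -6

-6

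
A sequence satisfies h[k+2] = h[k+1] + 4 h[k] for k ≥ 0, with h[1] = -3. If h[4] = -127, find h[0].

Let h[0] = x.
h[2] = -3 + 4x
h[3] = -15 + 4x
h[4] = -27 + 20x
So -27 + 20x = -127, giving x = -5.

-5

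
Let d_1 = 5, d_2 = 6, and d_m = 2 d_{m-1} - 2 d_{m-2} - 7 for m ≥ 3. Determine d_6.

-59

d_3 = 2·6 - 2·5 - 7 = -5
d_4 = 2·(-5) - 2·6 - 7 = -29
d_5 = 2·(-29) - 2·(-5) - 7 = -55
d_6 = 2·(-55) - 2·(-29) - 7 = -59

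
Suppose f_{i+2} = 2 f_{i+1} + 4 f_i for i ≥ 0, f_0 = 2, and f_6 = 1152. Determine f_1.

2

Let f_1 = y.
f_2 = 8 + 2y
f_3 = 16 + 8y
f_4 = 64 + 24y
f_5 = 192 + 80y
f_6 = 640 + 256y
So 640 + 256y = 1152, giving y = 2.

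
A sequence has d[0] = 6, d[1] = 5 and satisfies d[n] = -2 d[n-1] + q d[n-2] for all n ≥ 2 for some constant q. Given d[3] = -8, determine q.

d[2] = -10 + 6q
d[3] = 20 - 7q
So 20 - 7q = -8, giving q = 4.

4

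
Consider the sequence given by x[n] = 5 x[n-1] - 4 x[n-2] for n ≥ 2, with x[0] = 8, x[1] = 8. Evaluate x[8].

8

x[2] = 5(8) - 4(8) = 8
x[3] = 5(8) - 4(8) = 8
x[4] = 5(8) - 4(8) = 8
x[5] = 5(8) - 4(8) = 8
x[6] = 5(8) - 4(8) = 8
x[7] = 5(8) - 4(8) = 8
x[8] = 5(8) - 4(8) = 8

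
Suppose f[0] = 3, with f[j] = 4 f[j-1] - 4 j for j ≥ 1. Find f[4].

f[1] = 4·3 - 4 = 8
f[2] = 4·8 - 8 = 24
f[3] = 4·24 - 12 = 84
f[4] = 4·84 - 16 = 320

320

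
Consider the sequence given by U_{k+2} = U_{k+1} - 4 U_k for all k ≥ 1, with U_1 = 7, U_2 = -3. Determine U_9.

U_3 = (-3) - 4(7) = -31
U_4 = (-31) - 4(-3) = -19
U_5 = (-19) - 4(-31) = 105
U_6 = 105 - 4(-19) = 181
U_7 = 181 - 4(105) = -239
U_8 = (-239) - 4(181) = -963
U_9 = (-963) - 4(-239) = -7

-7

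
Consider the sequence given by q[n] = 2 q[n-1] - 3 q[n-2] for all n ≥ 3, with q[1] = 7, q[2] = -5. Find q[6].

139

q[3] = 2*(-5) - 3*7 = -31
q[4] = 2*(-31) - 3*(-5) = -47
q[5] = 2*(-47) - 3*(-31) = -1
q[6] = 2*(-1) - 3*(-47) = 139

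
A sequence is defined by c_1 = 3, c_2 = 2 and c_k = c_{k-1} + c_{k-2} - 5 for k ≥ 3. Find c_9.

-84

c_3 = 2 + 3 - 5 = 0
c_4 = 0 + 2 - 5 = -3
c_5 = (-3) + 0 - 5 = -8
c_6 = (-8) + (-3) - 5 = -16
c_7 = (-16) + (-8) - 5 = -29
c_8 = (-29) + (-16) - 5 = -50
c_9 = (-50) + (-29) - 5 = -84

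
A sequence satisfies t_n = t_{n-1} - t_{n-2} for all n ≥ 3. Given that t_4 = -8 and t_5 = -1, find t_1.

Rearranging, t_{n-2} = -(t_n - t_{n-1}).
t_3 = -(-1 - (-8)) = -7
t_2 = -(-8 - (-7)) = 1
t_1 = -(-7 - 1) = 8

8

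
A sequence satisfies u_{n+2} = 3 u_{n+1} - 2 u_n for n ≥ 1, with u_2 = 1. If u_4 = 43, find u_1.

Let u_1 = v.
u_3 = 3 - 2v
u_4 = 7 - 6v
So 7 - 6v = 43, giving v = -6.

-6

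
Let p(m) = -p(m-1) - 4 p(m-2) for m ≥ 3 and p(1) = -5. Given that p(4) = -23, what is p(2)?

Let p(2) = w.
p(3) = 20 - w
p(4) = -20 - 3w
So -20 - 3w = -23, giving w = 1.

1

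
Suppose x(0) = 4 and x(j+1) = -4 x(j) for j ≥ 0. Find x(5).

-4096

x(1) = -4·4 = -16
x(2) = -4·(-16) = 64
x(3) = -4·64 = -256
x(4) = -4·(-256) = 1024
x(5) = -4·1024 = -4096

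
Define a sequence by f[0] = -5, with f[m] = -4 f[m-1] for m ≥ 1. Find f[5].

5120

f[1] = -4·(-5) = 20
f[2] = -4·20 = -80
f[3] = -4·(-80) = 320
f[4] = -4·320 = -1280
f[5] = -4·(-1280) = 5120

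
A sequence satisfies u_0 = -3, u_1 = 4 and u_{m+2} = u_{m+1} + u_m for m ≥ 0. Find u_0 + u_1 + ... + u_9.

u_2 = 4 + (-3) = 1
u_3 = 1 + 4 = 5
u_4 = 5 + 1 = 6
u_5 = 6 + 5 = 11
u_6 = 11 + 6 = 17
u_7 = 17 + 11 = 28
u_8 = 28 + 17 = 45
u_9 = 45 + 28 = 73
Sum = (-3) + 4 + 1 + 5 + 6 + 11 + 17 + 28 + 45 + 73 = 187

187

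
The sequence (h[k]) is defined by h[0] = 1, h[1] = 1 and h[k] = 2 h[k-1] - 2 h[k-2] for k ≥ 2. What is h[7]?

8

h[2] = 2(1) - 2(1) = 0
h[3] = 2(0) - 2(1) = -2
h[4] = 2(-2) - 2(0) = -4
h[5] = 2(-4) - 2(-2) = -4
h[6] = 2(-4) - 2(-4) = 0
h[7] = 2(0) - 2(-4) = 8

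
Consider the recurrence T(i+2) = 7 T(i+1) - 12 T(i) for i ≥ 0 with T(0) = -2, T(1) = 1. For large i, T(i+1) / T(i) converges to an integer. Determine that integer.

The characteristic equation is r^2 - 7r + 12 = 0, which factors as (r - 4)(r - 3) = 0.
So the roots are 4 and 3. Since |4| > |3| and the coefficient of 4^i is non-zero, the ratio tends to 4.

4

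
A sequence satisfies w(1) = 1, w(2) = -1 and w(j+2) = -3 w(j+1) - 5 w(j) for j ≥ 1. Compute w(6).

14

w(3) = -3(-1) - 5(1) = -2
w(4) = -3(-2) - 5(-1) = 11
w(5) = -3(11) - 5(-2) = -23
w(6) = -3(-23) - 5(11) = 14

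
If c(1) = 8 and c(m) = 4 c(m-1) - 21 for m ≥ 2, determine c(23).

The fixed point is -21/(1 - 4) = 7, so c(m) - 7 = 4(c(m-1) - 7).
Hence c(m) = 1·4^{m-1} + 7.
c(23) = 1·4^{22} + 7 = 1·17592186044416 + 7 = 17592186044423.

17592186044423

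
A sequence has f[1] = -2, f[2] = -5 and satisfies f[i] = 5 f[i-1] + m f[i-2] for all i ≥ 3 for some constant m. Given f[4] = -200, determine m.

f[3] = -25 - 2m
f[4] = -125 - 15m
So -125 - 15m = -200, giving m = 5.

5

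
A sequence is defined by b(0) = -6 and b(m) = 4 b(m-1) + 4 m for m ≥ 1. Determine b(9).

-1106844

b(1) = 4·(-6) + 4 = -20
b(2) = 4·(-20) + 8 = -72
b(3) = 4·(-72) + 12 = -276
b(4) = 4·(-276) + 16 = -1088
b(5) = 4·(-1088) + 20 = -4332
b(6) = 4·(-4332) + 24 = -17304
b(7) = 4·(-17304) + 28 = -69188
b(8) = 4·(-69188) + 32 = -276720
b(9) = 4·(-276720) + 36 = -1106844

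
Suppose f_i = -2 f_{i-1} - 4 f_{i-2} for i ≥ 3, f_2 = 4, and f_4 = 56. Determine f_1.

Let f_1 = x.
f_3 = -8 - 4x
f_4 = 8x
So 8x = 56, giving x = 7.

7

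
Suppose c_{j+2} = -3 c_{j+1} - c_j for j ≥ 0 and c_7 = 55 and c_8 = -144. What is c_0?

3

Rearranging, c_{j-2} = -(c_j + 3 c_{j-1}).
c_6 = -(-144 + 3*55) = -21
c_5 = -(55 + 3*(-21)) = 8
c_4 = -(-21 + 3*8) = -3
c_3 = -(8 + 3*(-3)) = 1
c_2 = -(-3 + 3*1) = 0
c_1 = -(1 + 3*0) = -1
c_0 = -(0 + 3*(-1)) = 3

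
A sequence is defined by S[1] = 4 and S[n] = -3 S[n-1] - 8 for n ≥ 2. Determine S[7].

4372

S[2] = -3(4) - 8 = -20
S[3] = -3(-20) - 8 = 52
S[4] = -3(52) - 8 = -164
S[5] = -3(-164) - 8 = 484
S[6] = -3(484) - 8 = -1460
S[7] = -3(-1460) - 8 = 4372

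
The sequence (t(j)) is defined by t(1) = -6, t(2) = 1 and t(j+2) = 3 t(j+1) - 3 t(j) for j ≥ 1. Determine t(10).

t(3) = 3·1 - 3·(-6) = 21
t(4) = 3·21 - 3·1 = 60
t(5) = 3·60 - 3·21 = 117
t(6) = 3·117 - 3·60 = 171
t(7) = 3·171 - 3·117 = 162
t(8) = 3·162 - 3·171 = -27
t(9) = 3·(-27) - 3·162 = -567
t(10) = 3·(-567) - 3·(-27) = -1620

-1620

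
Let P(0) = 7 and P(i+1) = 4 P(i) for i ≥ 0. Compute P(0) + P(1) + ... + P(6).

38227

P(1) = 4·7 = 28
P(2) = 4·28 = 112
P(3) = 4·112 = 448
P(4) = 4·448 = 1792
P(5) = 4·1792 = 7168
P(6) = 4·7168 = 28672
Sum = 7 + 28 + 112 + 448 + 1792 + 7168 + 28672 = 38227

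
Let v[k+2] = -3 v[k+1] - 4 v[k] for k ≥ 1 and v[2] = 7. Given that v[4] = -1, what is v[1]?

Let v[1] = z.
v[3] = -21 - 4z
v[4] = 35 + 12z
So 35 + 12z = -1, giving z = -3.

-3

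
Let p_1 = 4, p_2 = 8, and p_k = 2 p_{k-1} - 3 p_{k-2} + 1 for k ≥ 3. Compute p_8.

p_3 = 2·8 - 3·4 + 1 = 5
p_4 = 2·5 - 3·8 + 1 = -13
p_5 = 2·(-13) - 3·5 + 1 = -40
p_6 = 2·(-40) - 3·(-13) + 1 = -40
p_7 = 2·(-40) - 3·(-40) + 1 = 41
p_8 = 2·41 - 3·(-40) + 1 = 203

203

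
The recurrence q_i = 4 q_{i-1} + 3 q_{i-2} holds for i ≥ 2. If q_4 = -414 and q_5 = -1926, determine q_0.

Rearranging, q_{i-2} = (q_i - 4 q_{i-1}) / 3.
q_3 = (-1926 - 4·(-414)) / 3 = -270/3 = -90
q_2 = (-414 - 4·(-90)) / 3 = -54/3 = -18
q_1 = (-90 - 4·(-18)) / 3 = -18/3 = -6
q_0 = (-18 - 4·(-6)) / 3 = 6/3 = 2

2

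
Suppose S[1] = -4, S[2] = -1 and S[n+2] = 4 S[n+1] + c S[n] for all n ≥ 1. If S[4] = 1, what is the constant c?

-1

S[3] = -4 - 4c
S[4] = -16 - 17c
So -16 - 17c = 1, giving c = -1.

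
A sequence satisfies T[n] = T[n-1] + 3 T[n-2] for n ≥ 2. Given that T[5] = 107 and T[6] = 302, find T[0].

6

Rearranging, T[n-2] = (T[n] - T[n-1]) / 3.
T[4] = (302 - 107) / 3 = 195/3 = 65
T[3] = (107 - 65) / 3 = 42/3 = 14
T[2] = (65 - 14) / 3 = 51/3 = 17
T[1] = (14 - 17) / 3 = -3/3 = -1
T[0] = (17 - (-1)) / 3 = 18/3 = 6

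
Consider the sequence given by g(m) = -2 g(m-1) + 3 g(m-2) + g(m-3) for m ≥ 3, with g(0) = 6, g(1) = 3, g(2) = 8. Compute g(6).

g(3) = -2·8 + 3·3 + 6 = -1
g(4) = -2·(-1) + 3·8 + 3 = 29
g(5) = -2·29 + 3·(-1) + 8 = -53
g(6) = -2·(-53) + 3·29 + (-1) = 192

192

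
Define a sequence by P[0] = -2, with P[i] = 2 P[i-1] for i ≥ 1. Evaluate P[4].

-32

P[1] = 2*(-2) = -4
P[2] = 2*(-4) = -8
P[3] = 2*(-8) = -16
P[4] = 2*(-16) = -32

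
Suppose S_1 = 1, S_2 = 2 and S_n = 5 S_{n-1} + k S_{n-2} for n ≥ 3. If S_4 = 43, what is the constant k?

S_3 = 10 + k
S_4 = 50 + 7k
So 50 + 7k = 43, giving k = -1.

-1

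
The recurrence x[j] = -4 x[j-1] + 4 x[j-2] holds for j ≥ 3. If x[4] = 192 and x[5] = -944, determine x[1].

Rearranging, x[j-2] = (x[j] + 4 x[j-1]) / 4.
x[3] = (-944 + 4(192)) / 4 = -176/4 = -44
x[2] = (192 + 4(-44)) / 4 = 16/4 = 4
x[1] = (-44 + 4(4)) / 4 = -28/4 = -7

-7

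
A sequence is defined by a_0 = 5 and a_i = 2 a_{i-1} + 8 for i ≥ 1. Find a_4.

200

a_1 = 2*5 + 8 = 18
a_2 = 2*18 + 8 = 44
a_3 = 2*44 + 8 = 96
a_4 = 2*96 + 8 = 200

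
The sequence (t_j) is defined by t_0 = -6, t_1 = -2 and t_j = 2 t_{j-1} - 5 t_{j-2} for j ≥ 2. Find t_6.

-614

t_2 = 2(-2) - 5(-6) = 26
t_3 = 2(26) - 5(-2) = 62
t_4 = 2(62) - 5(26) = -6
t_5 = 2(-6) - 5(62) = -322
t_6 = 2(-322) - 5(-6) = -614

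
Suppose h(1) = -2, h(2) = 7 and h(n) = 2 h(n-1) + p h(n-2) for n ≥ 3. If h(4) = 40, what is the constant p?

4

h(3) = 14 - 2p
h(4) = 28 + 3p
So 28 + 3p = 40, giving p = 4.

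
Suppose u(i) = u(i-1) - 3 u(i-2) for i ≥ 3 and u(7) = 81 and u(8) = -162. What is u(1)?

5

Rearranging, u(i-2) = (u(i) - u(i-1)) / -3.
u(6) = (-162 - 81) / -3 = -243/-3 = 81
u(5) = (81 - 81) / -3 = 0/-3 = 0
u(4) = (81 - 0) / -3 = 81/-3 = -27
u(3) = (0 - (-27)) / -3 = 27/-3 = -9
u(2) = (-27 - (-9)) / -3 = -18/-3 = 6
u(1) = (-9 - 6) / -3 = -15/-3 = 5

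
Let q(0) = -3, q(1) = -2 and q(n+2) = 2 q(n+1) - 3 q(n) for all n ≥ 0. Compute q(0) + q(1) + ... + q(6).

q(2) = 2*(-2) - 3*(-3) = 5
q(3) = 2*5 - 3*(-2) = 16
q(4) = 2*16 - 3*5 = 17
q(5) = 2*17 - 3*16 = -14
q(6) = 2*(-14) - 3*17 = -79
Sum = (-3) + (-2) + 5 + 16 + 17 + (-14) + (-79) = -60

-60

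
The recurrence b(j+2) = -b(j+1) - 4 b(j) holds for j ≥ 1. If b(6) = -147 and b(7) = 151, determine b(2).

Rearranging, b(j-2) = (b(j) + b(j-1)) / -4.
b(5) = (151 + (-147)) / -4 = 4/-4 = -1
b(4) = (-147 + (-1)) / -4 = -148/-4 = 37
b(3) = (-1 + 37) / -4 = 36/-4 = -9
b(2) = (37 + (-9)) / -4 = 28/-4 = -7

-7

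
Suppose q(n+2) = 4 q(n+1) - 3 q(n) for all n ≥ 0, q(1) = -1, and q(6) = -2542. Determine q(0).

Let q(0) = w.
q(2) = -4 - 3w
q(3) = -13 - 12w
q(4) = -40 - 39w
q(5) = -121 - 120w
q(6) = -364 - 363w
So -364 - 363w = -2542, giving w = 6.

6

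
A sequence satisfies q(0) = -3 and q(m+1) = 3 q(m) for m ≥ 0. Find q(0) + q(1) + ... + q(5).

q(1) = 3*(-3) = -9
q(2) = 3*(-9) = -27
q(3) = 3*(-27) = -81
q(4) = 3*(-81) = -243
q(5) = 3*(-243) = -729
Sum = (-3) + (-9) + (-27) + (-81) + (-243) + (-729) = -1092

-1092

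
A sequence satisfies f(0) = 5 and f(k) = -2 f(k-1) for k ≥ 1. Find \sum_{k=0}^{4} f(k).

f(1) = -2·5 = -10
f(2) = -2·(-10) = 20
f(3) = -2·20 = -40
f(4) = -2·(-40) = 80
Sum = 5 + (-10) + 20 + (-40) + 80 = 55

55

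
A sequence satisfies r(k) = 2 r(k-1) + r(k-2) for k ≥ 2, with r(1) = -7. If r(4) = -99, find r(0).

-3

Let r(0) = v.
r(2) = -14 + v
r(3) = -35 + 2v
r(4) = -84 + 5v
So -84 + 5v = -99, giving v = -3.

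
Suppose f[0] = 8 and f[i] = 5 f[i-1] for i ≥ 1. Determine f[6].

125000

f[1] = 5(8) = 40
f[2] = 5(40) = 200
f[3] = 5(200) = 1000
f[4] = 5(1000) = 5000
f[5] = 5(5000) = 25000
f[6] = 5(25000) = 125000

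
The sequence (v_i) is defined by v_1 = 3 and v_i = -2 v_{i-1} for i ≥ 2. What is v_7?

192

v_2 = -2·3 = -6
v_3 = -2·(-6) = 12
v_4 = -2·12 = -24
v_5 = -2·(-24) = 48
v_6 = -2·48 = -96
v_7 = -2·(-96) = 192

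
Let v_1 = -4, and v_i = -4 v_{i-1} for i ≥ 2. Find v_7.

v_2 = -4·(-4) = 16
v_3 = -4·16 = -64
v_4 = -4·(-64) = 256
v_5 = -4·256 = -1024
v_6 = -4·(-1024) = 4096
v_7 = -4·4096 = -16384

-16384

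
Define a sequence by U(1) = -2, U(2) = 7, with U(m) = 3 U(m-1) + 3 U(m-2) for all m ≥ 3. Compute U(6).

927

U(3) = 3*7 + 3*(-2) = 15
U(4) = 3*15 + 3*7 = 66
U(5) = 3*66 + 3*15 = 243
U(6) = 3*243 + 3*66 = 927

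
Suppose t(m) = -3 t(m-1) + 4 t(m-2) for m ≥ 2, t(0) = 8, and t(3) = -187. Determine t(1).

-7

Let t(1) = x.
t(2) = 32 - 3x
t(3) = -96 + 13x
So -96 + 13x = -187, giving x = -7.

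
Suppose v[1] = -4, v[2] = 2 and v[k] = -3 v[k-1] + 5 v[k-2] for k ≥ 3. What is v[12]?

v[3] = -3(2) + 5(-4) = -26
v[4] = -3(-26) + 5(2) = 88
v[5] = -3(88) + 5(-26) = -394
v[6] = -3(-394) + 5(88) = 1622
v[7] = -3(1622) + 5(-394) = -6836
v[8] = -3(-6836) + 5(1622) = 28618
v[9] = -3(28618) + 5(-6836) = -120034
v[10] = -3(-120034) + 5(28618) = 503192
v[11] = -3(503192) + 5(-120034) = -2109746
v[12] = -3(-2109746) + 5(503192) = 8845198

8845198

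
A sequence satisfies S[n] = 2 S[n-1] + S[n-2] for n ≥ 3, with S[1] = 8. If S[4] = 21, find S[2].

1

Let S[2] = y.
S[3] = 8 + 2y
S[4] = 16 + 5y
So 16 + 5y = 21, giving y = 1.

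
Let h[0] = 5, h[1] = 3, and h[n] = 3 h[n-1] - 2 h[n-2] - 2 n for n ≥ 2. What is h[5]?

-193

h[2] = 3*3 - 2*5 - 4 = -5
h[3] = 3*(-5) - 2*3 - 6 = -27
h[4] = 3*(-27) - 2*(-5) - 8 = -79
h[5] = 3*(-79) - 2*(-27) - 10 = -193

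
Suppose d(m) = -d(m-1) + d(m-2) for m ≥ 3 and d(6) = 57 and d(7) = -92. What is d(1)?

-4

Rearranging, d(m-2) = d(m) + d(m-1).
d(5) = -92 + 57 = -35
d(4) = 57 + (-35) = 22
d(3) = -35 + 22 = -13
d(2) = 22 + (-13) = 9
d(1) = -13 + 9 = -4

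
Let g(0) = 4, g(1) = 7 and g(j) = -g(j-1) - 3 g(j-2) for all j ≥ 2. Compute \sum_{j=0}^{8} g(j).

244

g(2) = -7 - 3*4 = -19
g(3) = -(-19) - 3*7 = -2
g(4) = -(-2) - 3*(-19) = 59
g(5) = -59 - 3*(-2) = -53
g(6) = -(-53) - 3*59 = -124
g(7) = -(-124) - 3*(-53) = 283
g(8) = -283 - 3*(-124) = 89
Sum = 4 + 7 + (-19) + (-2) + 59 + (-53) + (-124) + 283 + 89 = 244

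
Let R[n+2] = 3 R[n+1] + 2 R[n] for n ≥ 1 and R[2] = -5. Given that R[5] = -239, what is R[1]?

-2

Let R[1] = x.
R[3] = -15 + 2x
R[4] = -55 + 6x
R[5] = -195 + 22x
So -195 + 22x = -239, giving x = -2.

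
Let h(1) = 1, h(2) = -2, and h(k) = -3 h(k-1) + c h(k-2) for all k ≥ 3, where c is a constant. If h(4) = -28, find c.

2

h(3) = 6 + c
h(4) = -18 - 5c
So -18 - 5c = -28, giving c = 2.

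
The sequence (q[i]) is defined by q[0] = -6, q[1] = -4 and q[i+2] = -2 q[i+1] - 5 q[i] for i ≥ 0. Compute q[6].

-482

q[2] = -2(-4) - 5(-6) = 38
q[3] = -2(38) - 5(-4) = -56
q[4] = -2(-56) - 5(38) = -78
q[5] = -2(-78) - 5(-56) = 436
q[6] = -2(436) - 5(-78) = -482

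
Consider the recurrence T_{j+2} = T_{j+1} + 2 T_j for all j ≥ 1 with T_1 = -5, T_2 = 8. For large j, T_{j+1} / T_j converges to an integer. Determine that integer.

The characteristic equation is r^2 - r - 2 = 0, which factors as (r - 2)(r + 1) = 0.
So the roots are 2 and -1. Since |2| > |-1| and the coefficient of 2^j is non-zero, the ratio tends to 2.

2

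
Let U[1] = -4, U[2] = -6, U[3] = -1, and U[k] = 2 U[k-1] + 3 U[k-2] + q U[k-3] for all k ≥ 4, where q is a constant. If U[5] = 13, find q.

U[4] = -20 - 4q
U[5] = -43 - 14q
So -43 - 14q = 13, giving q = -4.

-4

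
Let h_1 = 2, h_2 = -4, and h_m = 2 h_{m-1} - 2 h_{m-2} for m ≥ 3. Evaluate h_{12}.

h_3 = 2*(-4) - 2*2 = -12
h_4 = 2*(-12) - 2*(-4) = -16
h_5 = 2*(-16) - 2*(-12) = -8
h_6 = 2*(-8) - 2*(-16) = 16
h_7 = 2*16 - 2*(-8) = 48
h_8 = 2*48 - 2*16 = 64
h_9 = 2*64 - 2*48 = 32
h_{10} = 2*32 - 2*64 = -64
h_{11} = 2*(-64) - 2*32 = -192
h_{12} = 2*(-192) - 2*(-64) = -256

-256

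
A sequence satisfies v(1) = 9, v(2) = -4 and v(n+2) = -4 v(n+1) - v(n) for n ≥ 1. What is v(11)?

240359

v(3) = -4(-4) - 9 = 7
v(4) = -4(7) - (-4) = -24
v(5) = -4(-24) - 7 = 89
v(6) = -4(89) - (-24) = -332
v(7) = -4(-332) - 89 = 1239
v(8) = -4(1239) - (-332) = -4624
v(9) = -4(-4624) - 1239 = 17257
v(10) = -4(17257) - (-4624) = -64404
v(11) = -4(-64404) - 17257 = 240359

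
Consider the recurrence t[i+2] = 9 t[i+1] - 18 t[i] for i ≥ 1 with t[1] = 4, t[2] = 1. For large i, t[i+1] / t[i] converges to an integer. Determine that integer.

The characteristic equation is r^2 - 9r + 18 = 0, which factors as (r - 6)(r - 3) = 0.
So the roots are 6 and 3. Since |6| > |3| and the coefficient of 6^i is non-zero, the ratio tends to 6.

6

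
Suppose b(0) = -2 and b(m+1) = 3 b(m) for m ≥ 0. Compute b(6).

b(1) = 3*(-2) = -6
b(2) = 3*(-6) = -18
b(3) = 3*(-18) = -54
b(4) = 3*(-54) = -162
b(5) = 3*(-162) = -486
b(6) = 3*(-486) = -1458

-1458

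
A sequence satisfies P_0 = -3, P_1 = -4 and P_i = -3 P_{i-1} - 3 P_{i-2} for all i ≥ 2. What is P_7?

108

P_2 = -3*(-4) - 3*(-3) = 21
P_3 = -3*21 - 3*(-4) = -51
P_4 = -3*(-51) - 3*21 = 90
P_5 = -3*90 - 3*(-51) = -117
P_6 = -3*(-117) - 3*90 = 81
P_7 = -3*81 - 3*(-117) = 108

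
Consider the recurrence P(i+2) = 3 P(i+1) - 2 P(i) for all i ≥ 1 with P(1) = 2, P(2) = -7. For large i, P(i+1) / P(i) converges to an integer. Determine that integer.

The characteristic equation is r^2 - 3r + 2 = 0, which factors as (r - 2)(r - 1) = 0.
So the roots are 2 and 1. Since |2| > |1| and the coefficient of 2^i is non-zero, the ratio tends to 2.

2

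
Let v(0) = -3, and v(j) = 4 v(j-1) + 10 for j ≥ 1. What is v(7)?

5458

v(1) = 4(-3) + 10 = -2
v(2) = 4(-2) + 10 = 2
v(3) = 4(2) + 10 = 18
v(4) = 4(18) + 10 = 82
v(5) = 4(82) + 10 = 338
v(6) = 4(338) + 10 = 1362
v(7) = 4(1362) + 10 = 5458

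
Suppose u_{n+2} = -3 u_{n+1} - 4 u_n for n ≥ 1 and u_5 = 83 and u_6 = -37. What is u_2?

-1

Rearranging, u_{n-2} = (u_n + 3 u_{n-1}) / -4.
u_4 = (-37 + 3(83)) / -4 = 212/-4 = -53
u_3 = (83 + 3(-53)) / -4 = -76/-4 = 19
u_2 = (-53 + 3(19)) / -4 = 4/-4 = -1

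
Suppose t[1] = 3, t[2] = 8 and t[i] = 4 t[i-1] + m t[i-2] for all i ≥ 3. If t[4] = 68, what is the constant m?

t[3] = 32 + 3m
t[4] = 128 + 20m
So 128 + 20m = 68, giving m = -3.

-3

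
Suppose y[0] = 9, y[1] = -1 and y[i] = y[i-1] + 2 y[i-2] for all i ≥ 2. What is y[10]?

y[2] = (-1) + 2(9) = 17
y[3] = 17 + 2(-1) = 15
y[4] = 15 + 2(17) = 49
y[5] = 49 + 2(15) = 79
y[6] = 79 + 2(49) = 177
y[7] = 177 + 2(79) = 335
y[8] = 335 + 2(177) = 689
y[9] = 689 + 2(335) = 1359
y[10] = 1359 + 2(689) = 2737

2737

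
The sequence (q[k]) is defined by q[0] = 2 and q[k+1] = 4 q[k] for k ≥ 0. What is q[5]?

2048

q[1] = 4·2 = 8
q[2] = 4·8 = 32
q[3] = 4·32 = 128
q[4] = 4·128 = 512
q[5] = 4·512 = 2048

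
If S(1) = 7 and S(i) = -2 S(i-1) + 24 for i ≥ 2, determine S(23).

-4194296

The fixed point is 24/(1 + 2) = 8, so S(i) - 8 = -2(S(i-1) - 8).
Hence S(i) = -1·(-2)^{i-1} + 8.
S(23) = -1·(-2)^{22} + 8 = -1·4194304 + 8 = -4194296.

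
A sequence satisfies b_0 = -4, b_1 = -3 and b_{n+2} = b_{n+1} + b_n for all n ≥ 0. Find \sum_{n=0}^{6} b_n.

b_2 = (-3) + (-4) = -7
b_3 = (-7) + (-3) = -10
b_4 = (-10) + (-7) = -17
b_5 = (-17) + (-10) = -27
b_6 = (-27) + (-17) = -44
Sum = (-4) + (-3) + (-7) + (-10) + (-17) + (-27) + (-44) = -112

-112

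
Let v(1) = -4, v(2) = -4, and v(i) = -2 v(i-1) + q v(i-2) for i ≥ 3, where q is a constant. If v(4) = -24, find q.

-2

v(3) = 8 - 4q
v(4) = -16 + 4q
So -16 + 4q = -24, giving q = -2.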